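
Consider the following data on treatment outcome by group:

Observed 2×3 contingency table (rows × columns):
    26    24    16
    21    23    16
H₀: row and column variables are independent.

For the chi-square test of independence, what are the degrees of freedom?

degrees of freedom = 2

df = (r−1)(c−1) = (2−1)·(3−1) = 2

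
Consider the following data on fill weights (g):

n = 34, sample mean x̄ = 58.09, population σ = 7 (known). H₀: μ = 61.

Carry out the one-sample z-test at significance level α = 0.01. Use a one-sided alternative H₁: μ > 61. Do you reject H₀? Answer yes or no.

reject H₀: no

SE = σ/√n = 7/√34 = 1.2005
z = (x̄−μ₀)/SE = (58.09−61)/1.2005 = -2.4240
p-value (one-sided, H₁ greater) = 0.99232
At α=0.01: p ≥ α → fail to reject H₀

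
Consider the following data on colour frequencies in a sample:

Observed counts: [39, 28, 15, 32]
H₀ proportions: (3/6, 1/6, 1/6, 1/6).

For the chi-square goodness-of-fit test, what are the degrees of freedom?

df = k − 1 = 4 − 1 = 3

degrees of freedom = 3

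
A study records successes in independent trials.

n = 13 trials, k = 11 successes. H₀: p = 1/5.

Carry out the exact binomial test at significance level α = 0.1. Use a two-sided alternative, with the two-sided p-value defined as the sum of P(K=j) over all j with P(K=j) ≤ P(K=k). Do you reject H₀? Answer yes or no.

reject H₀: yes

Exact binomial: n=13, k=11, p₀=1/5=0.2000
P(X=j) = C(n,j)·p₀^j·(1−p₀)^(n−j); p = Σ P(X=j) over j with P(X=j) ≤ P(X=11)
p-value (two-sided) = 0.00000
At α=0.1: p < α → reject H₀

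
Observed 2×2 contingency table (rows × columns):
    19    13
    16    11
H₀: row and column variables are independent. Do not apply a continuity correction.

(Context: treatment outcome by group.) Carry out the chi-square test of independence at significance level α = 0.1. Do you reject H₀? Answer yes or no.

reject H₀: no

Row totals [32, 27], col totals [35, 24], n=59
χ² = (19−18.98)²/18.98 + (13−13.02)²/13.02 + (16−16.02)²/16.02 + (11−10.98)²/10.98 = 0.0001
df = 1
p-value (upper-tail) = 0.99281
At α=0.1: p ≥ α → fail to reject H₀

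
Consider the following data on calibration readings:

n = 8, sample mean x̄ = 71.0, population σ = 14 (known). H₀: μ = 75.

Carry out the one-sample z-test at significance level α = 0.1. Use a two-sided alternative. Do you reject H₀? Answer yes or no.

reject H₀: no

SE = σ/√n = 14/√8 = 4.9497
z = (x̄−μ₀)/SE = (71.0−75)/4.9497 = -0.8081
p-value (two-sided) = 0.41902
At α=0.1: p ≥ α → fail to reject H₀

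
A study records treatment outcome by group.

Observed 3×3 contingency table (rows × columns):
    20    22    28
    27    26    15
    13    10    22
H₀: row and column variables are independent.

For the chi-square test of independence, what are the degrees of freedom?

df = (r−1)(c−1) = (3−1)·(3−1) = 4

degrees of freedom = 4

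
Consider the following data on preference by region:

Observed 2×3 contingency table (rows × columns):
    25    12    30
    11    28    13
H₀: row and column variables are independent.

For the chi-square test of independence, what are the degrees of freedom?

df = (r−1)(c−1) = (2−1)·(3−1) = 2

degrees of freedom = 2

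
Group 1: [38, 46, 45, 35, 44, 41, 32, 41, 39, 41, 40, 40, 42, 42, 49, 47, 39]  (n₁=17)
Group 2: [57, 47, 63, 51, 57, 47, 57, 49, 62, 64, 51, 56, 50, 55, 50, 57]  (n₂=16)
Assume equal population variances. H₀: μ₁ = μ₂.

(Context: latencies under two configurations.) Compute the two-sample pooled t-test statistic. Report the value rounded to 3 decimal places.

x̄₁=41.235, s₁=4.236, n₁=17
x̄₂=54.562, s₂=5.501, n₂=16
s_p² = [16·4.236² + 15·5.501²]/31 = 23.9031
SE = √(s_p²·(1/17+1/16)) = 1.7029
t = (41.235−54.562)/1.7029 = -7.8260
df = 31

test statistic = -7.826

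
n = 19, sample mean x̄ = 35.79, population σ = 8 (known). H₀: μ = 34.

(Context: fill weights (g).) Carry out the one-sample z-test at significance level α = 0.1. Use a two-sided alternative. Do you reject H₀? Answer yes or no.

SE = σ/√n = 8/√19 = 1.8353
z = (x̄−μ₀)/SE = (35.79−34)/1.8353 = 0.9753
p-value (two-sided) = 0.32941
At α=0.1: p ≥ α → fail to reject H₀

reject H₀: no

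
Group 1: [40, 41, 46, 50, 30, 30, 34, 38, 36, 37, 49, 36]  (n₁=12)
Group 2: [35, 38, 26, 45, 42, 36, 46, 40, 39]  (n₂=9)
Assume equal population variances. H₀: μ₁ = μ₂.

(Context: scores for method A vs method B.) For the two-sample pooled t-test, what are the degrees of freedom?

df = n₁ + n₂ − 2 = 12 + 9 − 2 = 19

degrees of freedom = 19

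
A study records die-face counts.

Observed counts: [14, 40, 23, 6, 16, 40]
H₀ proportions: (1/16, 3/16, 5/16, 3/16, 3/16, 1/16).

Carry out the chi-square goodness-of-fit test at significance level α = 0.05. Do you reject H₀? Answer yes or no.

reject H₀: yes

n = 139; E_i = n·p_i = [8.69, 26.06, 43.44, 26.06, 26.06, 8.69]
χ² = (14−8.69)²/8.69 + (40−26.06)²/26.06 + (23−43.44)²/43.44 + (6−26.06)²/26.06 + (16−26.06)²/26.06 + (40−8.69)²/8.69 = 152.5070
df = 5
p-value (upper-tail) = 0.00000
At α=0.05: p < α → reject H₀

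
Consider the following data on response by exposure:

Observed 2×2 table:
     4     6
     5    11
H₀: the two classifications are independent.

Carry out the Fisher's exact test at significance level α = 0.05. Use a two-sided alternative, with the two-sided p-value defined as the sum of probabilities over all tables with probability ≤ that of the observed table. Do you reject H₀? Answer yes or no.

reject H₀: no

Margins: r₁=10, r₂=16, c₁=9, c₂=17, n=26
p_obs = C(10,4)·C(16,5)/C(26,9); sum pmf over tables with pmf ≤ p_obs
p-value (two-sided) = 0.69245
At α=0.05: p ≥ α → fail to reject H₀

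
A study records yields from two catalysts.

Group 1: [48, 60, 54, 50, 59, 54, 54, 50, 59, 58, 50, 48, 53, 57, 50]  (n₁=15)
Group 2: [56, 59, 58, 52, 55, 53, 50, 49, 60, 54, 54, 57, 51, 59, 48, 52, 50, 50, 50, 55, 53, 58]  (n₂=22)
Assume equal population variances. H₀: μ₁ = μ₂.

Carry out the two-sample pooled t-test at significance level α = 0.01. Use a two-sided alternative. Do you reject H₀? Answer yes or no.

x̄₁=53.600, s₁=4.188, n₁=15
x̄₂=53.773, s₂=3.624, n₂=22
s_p² = [14·4.188² + 21·3.624²]/35 = 14.8990
SE = √(s_p²·(1/15+1/22)) = 1.2925
t = (53.600−53.773)/1.2925 = -0.1336
df = 35
p-value (two-sided) = 0.89445
At α=0.01: p ≥ α → fail to reject H₀

reject H₀: no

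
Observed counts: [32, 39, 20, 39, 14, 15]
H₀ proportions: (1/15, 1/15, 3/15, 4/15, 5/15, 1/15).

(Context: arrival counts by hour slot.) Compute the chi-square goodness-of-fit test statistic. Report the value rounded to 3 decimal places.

test statistic = 154.470

n = 159; E_i = n·p_i = [10.60, 10.60, 31.80, 42.40, 53.00, 10.60]
χ² = (32−10.60)²/10.60 + (39−10.60)²/10.60 + (20−31.80)²/31.80 + (39−42.40)²/42.40 + (14−53.00)²/53.00 + (15−10.60)²/10.60 = 154.4701
df = 5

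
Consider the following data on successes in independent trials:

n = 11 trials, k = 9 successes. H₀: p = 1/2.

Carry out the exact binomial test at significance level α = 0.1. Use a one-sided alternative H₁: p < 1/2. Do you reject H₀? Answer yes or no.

Exact binomial: n=11, k=9, p₀=1/2=0.5000
P(X≤9) from Σ C(n,i)·p₀^i·(1−p₀)^(n−i)
p-value (one-sided, H₁ less) = 0.99414
At α=0.1: p ≥ α → fail to reject H₀

reject H₀: no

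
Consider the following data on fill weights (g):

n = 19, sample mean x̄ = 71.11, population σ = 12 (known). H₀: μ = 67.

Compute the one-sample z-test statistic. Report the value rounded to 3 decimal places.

SE = σ/√n = 12/√19 = 2.7530
z = (x̄−μ₀)/SE = (71.11−67)/2.7530 = 1.4929

test statistic = 1.493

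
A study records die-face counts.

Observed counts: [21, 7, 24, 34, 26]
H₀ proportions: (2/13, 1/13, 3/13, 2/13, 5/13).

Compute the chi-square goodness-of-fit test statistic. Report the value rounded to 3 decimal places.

test statistic = 24.349

n = 112; E_i = n·p_i = [17.23, 8.62, 25.85, 17.23, 43.08]
χ² = (21−17.23)²/17.23 + (7−8.62)²/8.62 + (24−25.85)²/25.85 + (34−17.23)²/17.23 + (26−43.08)²/43.08 = 24.3491
df = 4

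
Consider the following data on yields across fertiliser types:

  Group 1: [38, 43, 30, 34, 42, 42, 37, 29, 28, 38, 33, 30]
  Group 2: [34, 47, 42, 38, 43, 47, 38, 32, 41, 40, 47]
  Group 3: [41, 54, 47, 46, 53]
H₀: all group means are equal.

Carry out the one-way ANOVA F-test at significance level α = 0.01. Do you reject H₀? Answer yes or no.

Group means [35.33, 40.82, 48.20], grand mean 39.786
SSB = Σnᵢ(x̄ᵢ−x̄)² = 603.611; SSW = ΣΣ(x−x̄ᵢ)² = 699.103
MSB = 603.611/2 = 301.8056; MSW = 699.103/25 = 27.9641
F = MSB/MSW = 10.7926
df = (2, 25)
p-value (upper-tail) = 0.00042
At α=0.01: p < α → reject H₀

reject H₀: yes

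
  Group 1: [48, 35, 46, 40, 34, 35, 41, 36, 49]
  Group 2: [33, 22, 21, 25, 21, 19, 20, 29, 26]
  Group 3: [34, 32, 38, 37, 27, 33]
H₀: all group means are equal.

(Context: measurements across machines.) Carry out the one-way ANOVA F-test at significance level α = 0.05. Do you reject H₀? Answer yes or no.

reject H₀: yes

Group means [40.44, 24.00, 33.50], grand mean 32.542
SSB = Σnᵢ(x̄ᵢ−x̄)² = 1224.236; SSW = ΣΣ(x−x̄ᵢ)² = 533.722
MSB = 1224.236/2 = 612.1181; MSW = 533.722/21 = 25.4153
F = MSB/MSW = 24.0846
df = (2, 21)
p-value (upper-tail) = 0.00000
At α=0.05: p < α → reject H₀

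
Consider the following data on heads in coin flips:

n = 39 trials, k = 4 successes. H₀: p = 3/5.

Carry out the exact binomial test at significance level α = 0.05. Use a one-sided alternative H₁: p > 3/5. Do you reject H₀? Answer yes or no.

reject H₀: no

Exact binomial: n=39, k=4, p₀=3/5=0.6000
P(X≥4) from Σ C(n,i)·p₀^i·(1−p₀)^(n−i)
p-value (one-sided, H₁ greater) = 1.00000
At α=0.05: p ≥ α → fail to reject H₀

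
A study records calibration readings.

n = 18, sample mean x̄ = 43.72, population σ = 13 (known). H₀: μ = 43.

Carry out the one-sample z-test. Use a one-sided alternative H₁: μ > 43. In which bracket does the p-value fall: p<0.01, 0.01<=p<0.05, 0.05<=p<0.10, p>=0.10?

SE = σ/√n = 13/√18 = 3.0641
z = (x̄−μ₀)/SE = (43.72−43)/3.0641 = 0.2350
p-value (one-sided, H₁ greater) = 0.40711
→ bracket: p>=0.10

p-value bracket: p>=0.10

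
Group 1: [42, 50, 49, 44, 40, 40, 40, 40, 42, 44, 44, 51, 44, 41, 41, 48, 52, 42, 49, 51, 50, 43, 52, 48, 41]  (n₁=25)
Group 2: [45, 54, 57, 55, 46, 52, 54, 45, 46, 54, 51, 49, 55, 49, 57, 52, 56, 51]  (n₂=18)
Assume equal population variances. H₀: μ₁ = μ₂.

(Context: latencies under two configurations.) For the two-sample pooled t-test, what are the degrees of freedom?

df = n₁ + n₂ − 2 = 25 + 18 − 2 = 41

degrees of freedom = 41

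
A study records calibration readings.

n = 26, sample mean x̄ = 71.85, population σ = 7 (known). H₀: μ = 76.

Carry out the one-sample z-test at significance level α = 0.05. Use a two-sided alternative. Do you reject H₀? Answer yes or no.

reject H₀: yes

SE = σ/√n = 7/√26 = 1.3728
z = (x̄−μ₀)/SE = (71.85−76)/1.3728 = -3.0230
p-value (two-sided) = 0.00250
At α=0.05: p < α → reject H₀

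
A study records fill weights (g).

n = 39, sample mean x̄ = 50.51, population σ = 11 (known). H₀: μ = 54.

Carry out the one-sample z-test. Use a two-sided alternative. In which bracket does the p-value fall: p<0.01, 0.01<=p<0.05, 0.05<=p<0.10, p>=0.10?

p-value bracket: 0.01<=p<0.05

SE = σ/√n = 11/√39 = 1.7614
z = (x̄−μ₀)/SE = (50.51−54)/1.7614 = -1.9814
p-value (two-sided) = 0.04755
→ bracket: 0.01<=p<0.05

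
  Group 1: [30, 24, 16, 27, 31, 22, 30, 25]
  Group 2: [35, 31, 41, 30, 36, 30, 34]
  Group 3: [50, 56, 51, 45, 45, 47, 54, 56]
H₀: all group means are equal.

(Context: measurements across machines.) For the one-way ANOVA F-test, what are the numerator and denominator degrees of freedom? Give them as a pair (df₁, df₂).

degrees of freedom = [2, 20]

k = 3 groups, N = 23 total
df = (k−1, N−k) = (3−1, 23−3) = (2, 20)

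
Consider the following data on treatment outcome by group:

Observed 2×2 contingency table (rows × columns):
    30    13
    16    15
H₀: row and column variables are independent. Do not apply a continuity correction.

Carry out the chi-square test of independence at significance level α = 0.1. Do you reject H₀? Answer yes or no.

Row totals [43, 31], col totals [46, 28], n=74
χ² = (30−26.73)²/26.73 + (13−16.27)²/16.27 + (16−19.27)²/19.27 + (15−11.73)²/11.73 = 2.5242
df = 1
p-value (upper-tail) = 0.11211
At α=0.1: p ≥ α → fail to reject H₀

reject H₀: no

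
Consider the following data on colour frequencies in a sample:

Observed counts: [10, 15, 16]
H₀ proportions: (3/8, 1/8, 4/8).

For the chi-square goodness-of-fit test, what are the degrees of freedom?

df = k − 1 = 3 − 1 = 2

degrees of freedom = 2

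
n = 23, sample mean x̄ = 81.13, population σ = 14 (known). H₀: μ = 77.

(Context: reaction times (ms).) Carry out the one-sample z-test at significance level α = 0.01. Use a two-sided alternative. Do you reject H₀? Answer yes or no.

SE = σ/√n = 14/√23 = 2.9192
z = (x̄−μ₀)/SE = (81.13−77)/2.9192 = 1.4148
p-value (two-sided) = 0.15714
At α=0.01: p ≥ α → fail to reject H₀

reject H₀: no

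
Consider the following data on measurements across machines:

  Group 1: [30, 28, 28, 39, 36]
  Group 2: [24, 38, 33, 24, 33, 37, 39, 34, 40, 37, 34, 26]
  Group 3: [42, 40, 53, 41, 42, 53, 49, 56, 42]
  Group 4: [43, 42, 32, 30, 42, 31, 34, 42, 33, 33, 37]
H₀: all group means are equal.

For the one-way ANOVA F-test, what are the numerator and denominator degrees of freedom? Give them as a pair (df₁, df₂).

k = 4 groups, N = 37 total
df = (k−1, N−k) = (4−1, 37−4) = (3, 33)

degrees of freedom = [3, 33]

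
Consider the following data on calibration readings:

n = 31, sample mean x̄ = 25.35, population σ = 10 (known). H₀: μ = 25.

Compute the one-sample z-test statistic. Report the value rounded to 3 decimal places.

test statistic = 0.195

SE = σ/√n = 10/√31 = 1.7961
z = (x̄−μ₀)/SE = (25.35−25)/1.7961 = 0.1949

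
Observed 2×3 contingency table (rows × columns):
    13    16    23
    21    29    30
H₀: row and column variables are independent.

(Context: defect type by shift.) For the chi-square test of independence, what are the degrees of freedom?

degrees of freedom = 2

df = (r−1)(c−1) = (2−1)·(3−1) = 2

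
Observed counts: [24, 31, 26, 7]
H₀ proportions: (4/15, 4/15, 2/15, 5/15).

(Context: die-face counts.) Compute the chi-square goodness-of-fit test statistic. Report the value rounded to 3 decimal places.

n = 88; E_i = n·p_i = [23.47, 23.47, 11.73, 29.33]
χ² = (24−23.47)²/23.47 + (31−23.47)²/23.47 + (26−11.73)²/11.73 + (7−29.33)²/29.33 = 36.7812
df = 3

test statistic = 36.781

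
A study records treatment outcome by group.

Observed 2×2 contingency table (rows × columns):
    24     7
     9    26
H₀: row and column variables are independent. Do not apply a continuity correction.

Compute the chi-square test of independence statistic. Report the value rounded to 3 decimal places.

Row totals [31, 35], col totals [33, 33], n=66
χ² = (24−15.50)²/15.50 + (7−15.50)²/15.50 + (9−17.50)²/17.50 + (26−17.50)²/17.50 = 17.5797
df = 1

test statistic = 17.580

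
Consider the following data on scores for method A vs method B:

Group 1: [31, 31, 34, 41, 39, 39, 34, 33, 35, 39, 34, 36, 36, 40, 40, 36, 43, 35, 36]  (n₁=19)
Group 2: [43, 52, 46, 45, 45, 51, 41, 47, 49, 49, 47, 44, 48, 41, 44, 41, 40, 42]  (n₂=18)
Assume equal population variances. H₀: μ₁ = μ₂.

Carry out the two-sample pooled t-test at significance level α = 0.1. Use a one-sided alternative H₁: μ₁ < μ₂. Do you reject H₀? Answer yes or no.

x̄₁=36.421, s₁=3.355, n₁=19
x̄₂=45.278, s₂=3.611, n₂=18
s_p² = [18·3.355² + 17·3.611²]/35 = 12.1212
SE = √(s_p²·(1/19+1/18)) = 1.1451
t = (36.421−45.278)/1.1451 = -7.7341
df = 35
p-value (one-sided, H₁ less) = 0.00000
At α=0.1: p < α → reject H₀

reject H₀: yes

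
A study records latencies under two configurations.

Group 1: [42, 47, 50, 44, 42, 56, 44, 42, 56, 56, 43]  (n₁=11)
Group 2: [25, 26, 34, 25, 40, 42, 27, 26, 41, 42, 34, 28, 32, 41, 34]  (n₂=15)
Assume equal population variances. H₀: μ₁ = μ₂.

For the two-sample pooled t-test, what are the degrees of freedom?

df = n₁ + n₂ − 2 = 11 + 15 − 2 = 24

degrees of freedom = 24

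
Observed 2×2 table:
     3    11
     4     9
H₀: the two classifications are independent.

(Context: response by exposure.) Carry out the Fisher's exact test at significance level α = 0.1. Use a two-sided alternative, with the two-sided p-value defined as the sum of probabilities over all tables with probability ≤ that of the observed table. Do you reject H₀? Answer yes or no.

reject H₀: no

Margins: r₁=14, r₂=13, c₁=7, c₂=20, n=27
p_obs = C(14,3)·C(13,4)/C(27,7); sum pmf over tables with pmf ≤ p_obs
p-value (two-sided) = 0.67762
At α=0.1: p ≥ α → fail to reject H₀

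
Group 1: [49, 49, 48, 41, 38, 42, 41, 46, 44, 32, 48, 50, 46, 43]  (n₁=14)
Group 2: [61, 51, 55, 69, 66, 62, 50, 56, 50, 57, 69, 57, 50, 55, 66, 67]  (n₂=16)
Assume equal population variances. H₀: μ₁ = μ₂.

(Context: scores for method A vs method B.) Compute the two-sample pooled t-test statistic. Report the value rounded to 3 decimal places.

x̄₁=44.071, s₁=5.030, n₁=14
x̄₂=58.812, s₂=6.978, n₂=16
s_p² = [13·5.030² + 15·6.978²]/28 = 37.8345
SE = √(s_p²·(1/14+1/16)) = 2.2510
t = (44.071−58.812)/2.2510 = -6.5486
df = 28

test statistic = -6.549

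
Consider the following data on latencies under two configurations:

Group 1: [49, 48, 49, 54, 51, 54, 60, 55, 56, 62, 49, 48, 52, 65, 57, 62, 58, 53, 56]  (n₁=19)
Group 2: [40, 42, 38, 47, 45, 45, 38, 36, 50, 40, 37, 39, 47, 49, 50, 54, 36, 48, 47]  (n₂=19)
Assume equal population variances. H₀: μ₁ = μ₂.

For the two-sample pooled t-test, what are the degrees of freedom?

df = n₁ + n₂ − 2 = 19 + 19 − 2 = 36

degrees of freedom = 36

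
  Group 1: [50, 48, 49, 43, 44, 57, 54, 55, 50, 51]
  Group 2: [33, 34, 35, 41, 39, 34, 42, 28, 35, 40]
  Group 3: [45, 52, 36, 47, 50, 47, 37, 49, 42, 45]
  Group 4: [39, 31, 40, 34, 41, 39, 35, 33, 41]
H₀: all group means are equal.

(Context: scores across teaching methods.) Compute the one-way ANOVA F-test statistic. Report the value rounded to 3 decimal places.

Group means [50.10, 36.10, 45.00, 37.00], grand mean 42.179
SSB = Σnᵢ(x̄ᵢ−x̄)² = 1317.944; SSW = ΣΣ(x−x̄ᵢ)² = 715.800
MSB = 1317.944/3 = 439.3145; MSW = 715.800/35 = 20.4514
F = MSB/MSW = 21.4809
df = (3, 35)

test statistic = 21.481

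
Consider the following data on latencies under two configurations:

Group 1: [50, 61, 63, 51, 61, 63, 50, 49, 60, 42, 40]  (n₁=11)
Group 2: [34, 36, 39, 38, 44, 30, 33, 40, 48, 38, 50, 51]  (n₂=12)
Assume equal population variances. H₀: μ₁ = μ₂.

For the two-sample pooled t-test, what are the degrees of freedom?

degrees of freedom = 21

df = n₁ + n₂ − 2 = 11 + 12 − 2 = 21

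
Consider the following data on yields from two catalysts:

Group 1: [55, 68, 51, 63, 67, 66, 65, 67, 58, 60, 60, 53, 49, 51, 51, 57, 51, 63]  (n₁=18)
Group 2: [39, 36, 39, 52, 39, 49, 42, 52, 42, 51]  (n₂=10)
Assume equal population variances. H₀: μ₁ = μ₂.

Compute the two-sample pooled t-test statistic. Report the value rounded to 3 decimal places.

test statistic = 5.690

x̄₁=58.611, s₁=6.590, n₁=18
x̄₂=44.100, s₂=6.226, n₂=10
s_p² = [17·6.590² + 9·6.226²]/26 = 41.8145
SE = √(s_p²·(1/18+1/10)) = 2.5504
t = (58.611−44.100)/2.5504 = 5.6898
df = 26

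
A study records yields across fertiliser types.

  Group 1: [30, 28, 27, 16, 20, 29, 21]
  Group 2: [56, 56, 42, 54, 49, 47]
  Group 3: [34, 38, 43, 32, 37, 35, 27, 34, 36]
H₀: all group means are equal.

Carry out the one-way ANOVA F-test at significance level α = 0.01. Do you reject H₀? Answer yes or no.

Group means [24.43, 50.67, 35.11], grand mean 35.955
SSB = Σnᵢ(x̄ᵢ−x̄)² = 2235.018; SSW = ΣΣ(x−x̄ᵢ)² = 485.937
MSB = 2235.018/2 = 1117.5090; MSW = 485.937/19 = 25.5756
F = MSB/MSW = 43.6943
df = (2, 19)
p-value (upper-tail) = 0.00000
At α=0.01: p < α → reject H₀

reject H₀: yes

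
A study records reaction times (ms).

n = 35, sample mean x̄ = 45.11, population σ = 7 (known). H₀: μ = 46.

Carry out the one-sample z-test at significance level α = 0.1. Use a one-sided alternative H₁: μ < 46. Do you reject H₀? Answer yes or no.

SE = σ/√n = 7/√35 = 1.1832
z = (x̄−μ₀)/SE = (45.11−46)/1.1832 = -0.7522
p-value (one-sided, H₁ less) = 0.22597
At α=0.1: p ≥ α → fail to reject H₀

reject H₀: no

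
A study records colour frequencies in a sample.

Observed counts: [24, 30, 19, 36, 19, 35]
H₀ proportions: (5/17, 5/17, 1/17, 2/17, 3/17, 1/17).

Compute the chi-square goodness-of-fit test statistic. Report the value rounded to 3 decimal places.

n = 163; E_i = n·p_i = [47.94, 47.94, 9.59, 19.18, 28.76, 9.59]
χ² = (24−47.94)²/47.94 + (30−47.94)²/47.94 + (19−9.59)²/9.59 + (36−19.18)²/19.18 + (19−28.76)²/28.76 + (35−9.59)²/9.59 = 113.3317
df = 5

test statistic = 113.332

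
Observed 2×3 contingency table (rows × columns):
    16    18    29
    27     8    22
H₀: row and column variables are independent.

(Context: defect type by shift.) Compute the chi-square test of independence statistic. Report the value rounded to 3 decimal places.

Row totals [63, 57], col totals [43, 26, 51], n=120
χ² = (16−22.57)²/22.57 + (18−13.65)²/13.65 + (29−26.77)²/26.77 + (27−20.43)²/20.43 + (8−12.35)²/12.35 + (22−24.23)²/24.23 = 7.3392
df = 2

test statistic = 7.339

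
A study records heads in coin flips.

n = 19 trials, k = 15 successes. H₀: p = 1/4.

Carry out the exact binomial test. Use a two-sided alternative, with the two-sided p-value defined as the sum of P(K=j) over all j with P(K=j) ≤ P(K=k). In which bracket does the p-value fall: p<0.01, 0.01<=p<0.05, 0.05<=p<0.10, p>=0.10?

Exact binomial: n=19, k=15, p₀=1/4=0.2500
P(X=j) = C(n,j)·p₀^j·(1−p₀)^(n−j); p = Σ P(X=j) over j with P(X=j) ≤ P(X=15)
p-value (two-sided) = 0.00000
→ bracket: p<0.01

p-value bracket: p<0.01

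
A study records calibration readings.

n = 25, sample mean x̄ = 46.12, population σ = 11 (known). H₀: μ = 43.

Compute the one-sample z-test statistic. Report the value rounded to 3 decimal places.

test statistic = 1.418

SE = σ/√n = 11/√25 = 2.2000
z = (x̄−μ₀)/SE = (46.12−43)/2.2000 = 1.4182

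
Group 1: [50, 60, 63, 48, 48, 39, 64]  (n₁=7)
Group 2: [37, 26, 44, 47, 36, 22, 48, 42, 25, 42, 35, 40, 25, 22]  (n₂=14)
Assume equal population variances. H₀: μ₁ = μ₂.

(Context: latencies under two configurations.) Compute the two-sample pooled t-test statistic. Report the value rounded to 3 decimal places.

x̄₁=53.143, s₁=9.353, n₁=7
x̄₂=35.071, s₂=9.368, n₂=14
s_p² = [6·9.353² + 13·9.368²]/19 = 87.6729
SE = √(s_p²·(1/7+1/14)) = 4.3344
t = (53.143−35.071)/4.3344 = 4.1693
df = 19

test statistic = 4.169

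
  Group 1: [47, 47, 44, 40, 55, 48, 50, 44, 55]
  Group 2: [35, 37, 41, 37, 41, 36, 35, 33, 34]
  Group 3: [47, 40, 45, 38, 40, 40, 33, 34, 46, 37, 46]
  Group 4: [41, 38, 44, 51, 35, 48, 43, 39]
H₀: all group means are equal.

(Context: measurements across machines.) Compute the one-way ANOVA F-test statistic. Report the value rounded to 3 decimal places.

Group means [47.78, 36.56, 40.55, 42.38], grand mean 41.730
SSB = Σnᵢ(x̄ᵢ−x̄)² = 588.917; SSW = ΣΣ(x−x̄ᵢ)² = 700.380
MSB = 588.917/3 = 196.3057; MSW = 700.380/33 = 21.2236
F = MSB/MSW = 9.2494
df = (3, 33)

test statistic = 9.249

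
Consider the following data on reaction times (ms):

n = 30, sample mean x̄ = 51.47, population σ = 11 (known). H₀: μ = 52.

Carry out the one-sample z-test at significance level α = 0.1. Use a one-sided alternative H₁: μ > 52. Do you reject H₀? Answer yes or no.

SE = σ/√n = 11/√30 = 2.0083
z = (x̄−μ₀)/SE = (51.47−52)/2.0083 = -0.2639
p-value (one-sided, H₁ greater) = 0.60407
At α=0.1: p ≥ α → fail to reject H₀

reject H₀: no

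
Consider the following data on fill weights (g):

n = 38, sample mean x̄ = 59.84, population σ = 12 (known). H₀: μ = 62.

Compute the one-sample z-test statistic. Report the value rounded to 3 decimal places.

SE = σ/√n = 12/√38 = 1.9467
z = (x̄−μ₀)/SE = (59.84−62)/1.9467 = -1.1096

test statistic = -1.110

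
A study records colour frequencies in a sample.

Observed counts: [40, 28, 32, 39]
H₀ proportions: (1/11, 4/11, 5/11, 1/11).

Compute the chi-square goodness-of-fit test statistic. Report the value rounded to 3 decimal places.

n = 139; E_i = n·p_i = [12.64, 50.55, 63.18, 12.64]
χ² = (40−12.64)²/12.64 + (28−50.55)²/50.55 + (32−63.18)²/63.18 + (39−12.64)²/12.64 = 139.7036
df = 3

test statistic = 139.704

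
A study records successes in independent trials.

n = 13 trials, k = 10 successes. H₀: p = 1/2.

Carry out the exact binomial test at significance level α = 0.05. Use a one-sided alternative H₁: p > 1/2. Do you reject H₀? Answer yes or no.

Exact binomial: n=13, k=10, p₀=1/2=0.5000
P(X≥10) from Σ C(n,i)·p₀^i·(1−p₀)^(n−i)
p-value (one-sided, H₁ greater) = 0.04614
At α=0.05: p < α → reject H₀

reject H₀: yes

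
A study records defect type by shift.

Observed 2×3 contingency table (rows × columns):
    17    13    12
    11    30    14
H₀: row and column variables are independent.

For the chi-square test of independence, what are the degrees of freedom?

degrees of freedom = 2

df = (r−1)(c−1) = (2−1)·(3−1) = 2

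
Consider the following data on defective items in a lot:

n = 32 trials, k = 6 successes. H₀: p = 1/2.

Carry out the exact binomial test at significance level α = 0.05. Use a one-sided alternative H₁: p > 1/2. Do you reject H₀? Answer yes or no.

Exact binomial: n=32, k=6, p₀=1/2=0.5000
P(X≥6) from Σ C(n,i)·p₀^i·(1−p₀)^(n−i)
p-value (one-sided, H₁ greater) = 0.99994
At α=0.05: p ≥ α → fail to reject H₀

reject H₀: no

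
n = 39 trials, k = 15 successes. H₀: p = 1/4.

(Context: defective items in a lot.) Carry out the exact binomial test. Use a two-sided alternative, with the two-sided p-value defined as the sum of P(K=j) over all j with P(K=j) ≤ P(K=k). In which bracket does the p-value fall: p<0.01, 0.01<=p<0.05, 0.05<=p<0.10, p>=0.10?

Exact binomial: n=39, k=15, p₀=1/4=0.2500
P(X=j) = C(n,j)·p₀^j·(1−p₀)^(n−j); p = Σ P(X=j) over j with P(X=j) ≤ P(X=15)
p-value (two-sided) = 0.06331
→ bracket: 0.05<=p<0.10

p-value bracket: 0.05<=p<0.10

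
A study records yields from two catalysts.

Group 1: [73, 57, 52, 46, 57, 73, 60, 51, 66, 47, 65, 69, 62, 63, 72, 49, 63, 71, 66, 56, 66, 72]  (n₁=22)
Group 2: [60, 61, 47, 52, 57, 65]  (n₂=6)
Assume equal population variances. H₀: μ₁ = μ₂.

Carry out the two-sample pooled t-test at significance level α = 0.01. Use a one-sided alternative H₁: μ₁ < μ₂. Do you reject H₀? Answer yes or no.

reject H₀: no

x̄₁=61.636, s₁=8.699, n₁=22
x̄₂=57.000, s₂=6.542, n₂=6
s_p² = [21·8.699² + 5·6.542²]/26 = 69.3497
SE = √(s_p²·(1/22+1/6)) = 3.8354
t = (61.636−57.000)/3.8354 = 1.2088
df = 26
p-value (one-sided, H₁ less) = 0.88120
At α=0.01: p ≥ α → fail to reject H₀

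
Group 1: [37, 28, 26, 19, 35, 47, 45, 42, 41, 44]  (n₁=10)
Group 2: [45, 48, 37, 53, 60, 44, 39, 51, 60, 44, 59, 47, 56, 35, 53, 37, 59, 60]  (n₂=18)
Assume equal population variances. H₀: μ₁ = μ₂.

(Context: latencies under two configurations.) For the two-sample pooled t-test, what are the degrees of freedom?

degrees of freedom = 26

df = n₁ + n₂ − 2 = 10 + 18 − 2 = 26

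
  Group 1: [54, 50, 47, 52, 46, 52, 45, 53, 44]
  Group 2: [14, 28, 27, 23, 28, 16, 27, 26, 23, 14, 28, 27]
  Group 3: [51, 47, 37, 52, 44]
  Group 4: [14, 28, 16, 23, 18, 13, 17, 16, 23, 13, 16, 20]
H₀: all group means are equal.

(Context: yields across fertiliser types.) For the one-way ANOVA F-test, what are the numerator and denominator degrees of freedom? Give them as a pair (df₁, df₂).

k = 4 groups, N = 38 total
df = (k−1, N−k) = (4−1, 38−4) = (3, 34)

degrees of freedom = [3, 34]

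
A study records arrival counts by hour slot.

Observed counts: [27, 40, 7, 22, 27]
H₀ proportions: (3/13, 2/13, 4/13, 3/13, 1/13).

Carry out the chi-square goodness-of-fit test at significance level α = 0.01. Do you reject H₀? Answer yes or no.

n = 123; E_i = n·p_i = [28.38, 18.92, 37.85, 28.38, 9.46]
χ² = (27−28.38)²/28.38 + (40−18.92)²/18.92 + (7−37.85)²/37.85 + (22−28.38)²/28.38 + (27−9.46)²/9.46 = 82.6308
df = 4
p-value (upper-tail) = 0.00000
At α=0.01: p < α → reject H₀

reject H₀: yes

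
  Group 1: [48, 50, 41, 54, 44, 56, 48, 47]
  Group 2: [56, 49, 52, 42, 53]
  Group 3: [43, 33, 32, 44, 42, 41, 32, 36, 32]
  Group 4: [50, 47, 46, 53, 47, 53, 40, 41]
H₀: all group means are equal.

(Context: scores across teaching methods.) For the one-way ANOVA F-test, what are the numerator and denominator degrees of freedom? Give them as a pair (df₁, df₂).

degrees of freedom = [3, 26]

k = 4 groups, N = 30 total
df = (k−1, N−k) = (4−1, 30−4) = (3, 26)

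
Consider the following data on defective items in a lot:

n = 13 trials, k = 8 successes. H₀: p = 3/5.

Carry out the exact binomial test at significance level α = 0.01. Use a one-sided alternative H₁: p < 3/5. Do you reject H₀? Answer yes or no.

reject H₀: no

Exact binomial: n=13, k=8, p₀=3/5=0.6000
P(X≤8) from Σ C(n,i)·p₀^i·(1−p₀)^(n−i)
p-value (one-sided, H₁ less) = 0.64696
At α=0.01: p ≥ α → fail to reject H₀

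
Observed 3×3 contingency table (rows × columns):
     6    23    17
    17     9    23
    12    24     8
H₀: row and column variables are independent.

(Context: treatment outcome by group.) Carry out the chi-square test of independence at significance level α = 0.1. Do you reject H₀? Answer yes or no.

Row totals [46, 49, 44], col totals [35, 56, 48], n=139
χ² = (6−11.58)²/11.58 + (23−18.53)²/18.53 + (17−15.88)²/15.88 + (17−12.34)²/12.34 + (9−19.74)²/19.74 + (23−16.92)²/16.92 + (12−11.08)²/11.08 + (24−17.73)²/17.73 + (8−15.19)²/15.19 = 19.3388
df = 4
p-value (upper-tail) = 0.00067
At α=0.1: p < α → reject H₀

reject H₀: yes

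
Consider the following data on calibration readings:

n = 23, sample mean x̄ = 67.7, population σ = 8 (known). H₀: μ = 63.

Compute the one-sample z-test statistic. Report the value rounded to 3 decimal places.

SE = σ/√n = 8/√23 = 1.6681
z = (x̄−μ₀)/SE = (67.7−63)/1.6681 = 2.8176

test statistic = 2.818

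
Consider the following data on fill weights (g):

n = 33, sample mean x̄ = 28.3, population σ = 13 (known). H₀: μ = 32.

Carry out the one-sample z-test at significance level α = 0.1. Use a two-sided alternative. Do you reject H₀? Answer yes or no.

reject H₀: no

SE = σ/√n = 13/√33 = 2.2630
z = (x̄−μ₀)/SE = (28.3−32)/2.2630 = -1.6350
p-value (two-sided) = 0.10205
At α=0.1: p ≥ α → fail to reject H₀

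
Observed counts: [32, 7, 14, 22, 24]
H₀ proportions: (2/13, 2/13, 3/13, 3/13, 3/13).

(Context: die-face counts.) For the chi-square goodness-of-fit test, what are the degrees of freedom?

df = k − 1 = 5 − 1 = 4

degrees of freedom = 4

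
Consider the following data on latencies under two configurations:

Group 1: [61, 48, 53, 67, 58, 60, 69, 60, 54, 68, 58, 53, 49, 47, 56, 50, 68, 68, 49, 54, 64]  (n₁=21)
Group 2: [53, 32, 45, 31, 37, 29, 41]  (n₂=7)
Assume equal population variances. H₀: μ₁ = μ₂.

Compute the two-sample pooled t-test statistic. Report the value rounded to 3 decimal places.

test statistic = 5.819

x̄₁=57.810, s₁=7.373, n₁=21
x̄₂=38.286, s₂=8.655, n₂=7
s_p² = [20·7.373² + 6·8.655²]/26 = 59.1026
SE = √(s_p²·(1/21+1/7)) = 3.3552
t = (57.810−38.286)/3.3552 = 5.8189
df = 26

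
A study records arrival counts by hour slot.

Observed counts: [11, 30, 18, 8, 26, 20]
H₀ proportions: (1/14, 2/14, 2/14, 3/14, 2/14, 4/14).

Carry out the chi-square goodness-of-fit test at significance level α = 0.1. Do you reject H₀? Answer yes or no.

reject H₀: yes

n = 113; E_i = n·p_i = [8.07, 16.14, 16.14, 24.21, 16.14, 32.29]
χ² = (11−8.07)²/8.07 + (30−16.14)²/16.14 + (18−16.14)²/16.14 + (8−24.21)²/24.21 + (26−16.14)²/16.14 + (20−32.29)²/32.29 = 34.7227
df = 5
p-value (upper-tail) = 0.00000
At α=0.1: p < α → reject H₀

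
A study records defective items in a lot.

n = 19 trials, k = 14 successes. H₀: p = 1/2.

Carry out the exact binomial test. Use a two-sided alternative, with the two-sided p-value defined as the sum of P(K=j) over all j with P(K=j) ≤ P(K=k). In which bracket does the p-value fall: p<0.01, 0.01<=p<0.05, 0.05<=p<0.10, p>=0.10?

p-value bracket: 0.05<=p<0.10

Exact binomial: n=19, k=14, p₀=1/2=0.5000
P(X=j) = C(n,j)·p₀^j·(1−p₀)^(n−j); p = Σ P(X=j) over j with P(X=j) ≤ P(X=14)
p-value (two-sided) = 0.06357
→ bracket: 0.05<=p<0.10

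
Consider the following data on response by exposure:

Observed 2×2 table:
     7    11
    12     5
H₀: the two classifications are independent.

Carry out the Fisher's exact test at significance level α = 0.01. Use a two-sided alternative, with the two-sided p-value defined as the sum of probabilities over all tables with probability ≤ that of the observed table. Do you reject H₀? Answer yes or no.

reject H₀: no

Margins: r₁=18, r₂=17, c₁=19, c₂=16, n=35
p_obs = C(18,7)·C(17,12)/C(35,19); sum pmf over tables with pmf ≤ p_obs
p-value (two-sided) = 0.09222
At α=0.01: p ≥ α → fail to reject H₀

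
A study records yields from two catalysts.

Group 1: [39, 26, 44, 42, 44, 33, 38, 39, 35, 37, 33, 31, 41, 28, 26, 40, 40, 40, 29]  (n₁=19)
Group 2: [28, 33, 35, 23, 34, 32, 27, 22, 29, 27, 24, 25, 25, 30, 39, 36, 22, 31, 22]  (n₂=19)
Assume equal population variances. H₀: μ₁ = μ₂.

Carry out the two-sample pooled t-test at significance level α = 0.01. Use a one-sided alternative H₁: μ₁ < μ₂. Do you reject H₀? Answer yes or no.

x̄₁=36.053, s₁=5.854, n₁=19
x̄₂=28.632, s₂=5.198, n₂=19
s_p² = [18·5.854² + 18·5.198²]/36 = 30.6491
SE = √(s_p²·(1/19+1/19)) = 1.7962
t = (36.053−28.632)/1.7962 = 4.1316
df = 36
p-value (one-sided, H₁ less) = 0.99990
At α=0.01: p ≥ α → fail to reject H₀

reject H₀: no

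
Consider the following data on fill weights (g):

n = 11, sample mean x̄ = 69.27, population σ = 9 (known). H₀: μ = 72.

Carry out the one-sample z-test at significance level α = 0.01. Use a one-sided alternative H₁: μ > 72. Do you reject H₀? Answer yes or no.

SE = σ/√n = 9/√11 = 2.7136
z = (x̄−μ₀)/SE = (69.27−72)/2.7136 = -1.0060
p-value (one-sided, H₁ greater) = 0.84280
At α=0.01: p ≥ α → fail to reject H₀

reject H₀: no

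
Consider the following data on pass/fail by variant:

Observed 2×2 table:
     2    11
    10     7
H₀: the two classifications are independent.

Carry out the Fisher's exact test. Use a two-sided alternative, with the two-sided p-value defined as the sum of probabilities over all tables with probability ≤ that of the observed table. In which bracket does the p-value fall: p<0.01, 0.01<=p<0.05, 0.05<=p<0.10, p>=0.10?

p-value bracket: 0.01<=p<0.05

Margins: r₁=13, r₂=17, c₁=12, c₂=18, n=30
p_obs = C(13,2)·C(17,10)/C(30,12); sum pmf over tables with pmf ≤ p_obs
p-value (two-sided) = 0.02556
→ bracket: 0.01<=p<0.05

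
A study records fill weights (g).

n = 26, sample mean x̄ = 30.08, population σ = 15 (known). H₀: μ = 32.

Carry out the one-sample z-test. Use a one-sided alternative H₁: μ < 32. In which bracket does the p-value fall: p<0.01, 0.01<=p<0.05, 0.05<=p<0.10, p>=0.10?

p-value bracket: p>=0.10

SE = σ/√n = 15/√26 = 2.9417
z = (x̄−μ₀)/SE = (30.08−32)/2.9417 = -0.6527
p-value (one-sided, H₁ less) = 0.25698
→ bracket: p>=0.10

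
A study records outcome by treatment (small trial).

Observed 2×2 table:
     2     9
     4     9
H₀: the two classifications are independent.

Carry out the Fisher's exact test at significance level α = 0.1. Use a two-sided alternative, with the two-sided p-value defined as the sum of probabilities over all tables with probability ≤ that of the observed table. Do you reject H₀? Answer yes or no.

Margins: r₁=11, r₂=13, c₁=6, c₂=18, n=24
p_obs = C(11,2)·C(13,4)/C(24,6); sum pmf over tables with pmf ≤ p_obs
p-value (two-sided) = 0.64940
At α=0.1: p ≥ α → fail to reject H₀

reject H₀: no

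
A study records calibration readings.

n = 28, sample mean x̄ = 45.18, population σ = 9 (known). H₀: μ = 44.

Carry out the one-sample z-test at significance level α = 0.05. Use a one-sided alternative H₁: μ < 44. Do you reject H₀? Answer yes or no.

SE = σ/√n = 9/√28 = 1.7008
z = (x̄−μ₀)/SE = (45.18−44)/1.7008 = 0.6938
p-value (one-sided, H₁ less) = 0.75609
At α=0.05: p ≥ α → fail to reject H₀

reject H₀: no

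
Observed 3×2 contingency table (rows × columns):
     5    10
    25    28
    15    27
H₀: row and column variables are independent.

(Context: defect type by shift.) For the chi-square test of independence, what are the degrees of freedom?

degrees of freedom = 2

df = (r−1)(c−1) = (3−1)·(2−1) = 2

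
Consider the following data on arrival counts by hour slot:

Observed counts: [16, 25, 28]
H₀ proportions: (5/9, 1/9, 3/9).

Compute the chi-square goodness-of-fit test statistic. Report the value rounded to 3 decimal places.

n = 69; E_i = n·p_i = [38.33, 7.67, 23.00]
χ² = (16−38.33)²/38.33 + (25−7.67)²/7.67 + (28−23.00)²/23.00 = 53.2870
df = 2

test statistic = 53.287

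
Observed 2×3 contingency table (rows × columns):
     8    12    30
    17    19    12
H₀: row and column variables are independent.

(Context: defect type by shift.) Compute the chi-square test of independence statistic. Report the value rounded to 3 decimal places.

test statistic = 12.499

Row totals [50, 48], col totals [25, 31, 42], n=98
χ² = (8−12.76)²/12.76 + (12−15.82)²/15.82 + (30−21.43)²/21.43 + (17−12.24)²/12.24 + (19−15.18)²/15.18 + (12−20.57)²/20.57 = 12.4993
df = 2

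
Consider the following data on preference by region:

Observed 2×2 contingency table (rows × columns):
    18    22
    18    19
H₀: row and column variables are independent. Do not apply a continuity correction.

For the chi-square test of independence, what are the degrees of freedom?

df = (r−1)(c−1) = (2−1)·(2−1) = 1

degrees of freedom = 1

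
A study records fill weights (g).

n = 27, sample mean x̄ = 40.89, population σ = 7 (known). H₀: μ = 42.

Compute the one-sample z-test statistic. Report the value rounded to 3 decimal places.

SE = σ/√n = 7/√27 = 1.3472
z = (x̄−μ₀)/SE = (40.89−42)/1.3472 = -0.8240

test statistic = -0.824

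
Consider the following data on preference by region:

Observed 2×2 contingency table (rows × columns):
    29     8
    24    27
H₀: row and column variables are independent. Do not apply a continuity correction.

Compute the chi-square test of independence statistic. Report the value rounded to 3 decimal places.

test statistic = 8.781

Row totals [37, 51], col totals [53, 35], n=88
χ² = (29−22.28)²/22.28 + (8−14.72)²/14.72 + (24−30.72)²/30.72 + (27−20.28)²/20.28 = 8.7810
df = 1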